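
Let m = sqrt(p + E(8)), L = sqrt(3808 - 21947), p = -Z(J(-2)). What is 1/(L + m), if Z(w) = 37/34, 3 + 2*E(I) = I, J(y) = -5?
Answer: 17/(2*sqrt(102) + 17*I*sqrt(18139)) ≈ 6.5499e-5 - 0.0074244*I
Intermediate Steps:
E(I) = -3/2 + I/2
Z(w) = 37/34 (Z(w) = 37*(1/34) = 37/34)
p = -37/34 (p = -1*37/34 = -37/34 ≈ -1.0882)
L = I*sqrt(18139) (L = sqrt(-18139) = I*sqrt(18139) ≈ 134.68*I)
m = 2*sqrt(102)/17 (m = sqrt(-37/34 + (-3/2 + (1/2)*8)) = sqrt(-37/34 + (-3/2 + 4)) = sqrt(-37/34 + 5/2) = sqrt(24/17) = 2*sqrt(102)/17 ≈ 1.1882)
1/(L + m) = 1/(I*sqrt(18139) + 2*sqrt(102)/17) = 1/(2*sqrt(102)/17 + I*sqrt(18139))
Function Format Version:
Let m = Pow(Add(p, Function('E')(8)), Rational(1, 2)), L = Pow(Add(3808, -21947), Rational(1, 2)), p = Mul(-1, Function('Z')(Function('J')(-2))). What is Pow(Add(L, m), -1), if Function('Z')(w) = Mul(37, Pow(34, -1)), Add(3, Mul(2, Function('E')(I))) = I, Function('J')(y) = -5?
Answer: Mul(17, Pow(Add(Mul(2, Pow(102, Rational(1, 2))), Mul(17, I, Pow(18139, Rational(1, 2)))), -1)) ≈ Add(6.5499e-5, Mul(-0.0074244, I))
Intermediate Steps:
Function('E')(I) = Add(Rational(-3, 2), Mul(Rational(1, 2), I))
Function('Z')(w) = Rational(37, 34) (Function('Z')(w) = Mul(37, Rational(1, 34)) = Rational(37, 34))
p = Rational(-37, 34) (p = Mul(-1, Rational(37, 34)) = Rational(-37, 34) ≈ -1.0882)
L = Mul(I, Pow(18139, Rational(1, 2))) (L = Pow(-18139, Rational(1, 2)) = Mul(I, Pow(18139, Rational(1, 2))) ≈ Mul(134.68, I))
m = Mul(Rational(2, 17), Pow(102, Rational(1, 2))) (m = Pow(Add(Rational(-37, 34), Add(Rational(-3, 2), Mul(Rational(1, 2), 8))), Rational(1, 2)) = Pow(Add(Rational(-37, 34), Add(Rational(-3, 2), 4)), Rational(1, 2)) = Pow(Add(Rational(-37, 34), Rational(5, 2)), Rational(1, 2)) = Pow(Rational(24, 17), Rational(1, 2)) = Mul(Rational(2, 17), Pow(102, Rational(1, 2))) ≈ 1.1882)
Pow(Add(L, m), -1) = Pow(Add(Mul(I, Pow(18139, Rational(1, 2))), Mul(Rational(2, 17), Pow(102, Rational(1, 2)))), -1) = Pow(Add(Mul(Rational(2, 17), Pow(102, Rational(1, 2))), Mul(I, Pow(18139, Rational(1, 2)))), -1)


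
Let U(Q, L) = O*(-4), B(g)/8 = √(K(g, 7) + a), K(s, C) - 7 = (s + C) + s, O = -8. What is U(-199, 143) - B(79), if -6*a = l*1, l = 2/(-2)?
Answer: 32 - 4*√6198/3 ≈ -72.970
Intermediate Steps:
K(s, C) = 7 + C + 2*s (K(s, C) = 7 + ((s + C) + s) = 7 + ((C + s) + s) = 7 + (C + 2*s) = 7 + C + 2*s)
l = -1 (l = 2*(-½) = -1)
a = ⅙ (a = -(-1)/6 = -⅙*(-1) = ⅙ ≈ 0.16667)
B(g) = 8*√(85/6 + 2*g) (B(g) = 8*√((7 + 7 + 2*g) + ⅙) = 8*√((14 + 2*g) + ⅙) = 8*√(85/6 + 2*g))
U(Q, L) = 32 (U(Q, L) = -8*(-4) = 32)
U(-199, 143) - B(79) = 32 - 4*√(510 + 72*79)/3 = 32 - 4*√(510 + 5688)/3 = 32 - 4*√6198/3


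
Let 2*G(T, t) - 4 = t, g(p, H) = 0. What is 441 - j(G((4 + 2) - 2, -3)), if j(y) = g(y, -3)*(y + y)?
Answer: 441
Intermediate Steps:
G(T, t) = 2 + t/2
j(y) = 0 (j(y) = 0*(y + y) = 0*(2*y) = 0)
441 - j(G((4 + 2) - 2, -3)) = 441 - 1*0 = 441 + 0 = 441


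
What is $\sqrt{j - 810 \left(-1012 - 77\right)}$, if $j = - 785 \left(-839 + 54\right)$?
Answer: $\sqrt{1498315} \approx 1224.1$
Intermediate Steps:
$j = 616225$ ($j = \left(-785\right) \left(-785\right) = 616225$)
$\sqrt{j - 810 \left(-1012 - 77\right)} = \sqrt{616225 - 810 \left(-1012 - 77\right)} = \sqrt{616225 - -882090} = \sqrt{616225 + 882090} = \sqrt{1498315}$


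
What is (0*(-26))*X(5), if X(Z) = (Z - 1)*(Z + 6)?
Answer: 0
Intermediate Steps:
X(Z) = (-1 + Z)*(6 + Z)
(0*(-26))*X(5) = (0*(-26))*(-6 + 5**2 + 5*5) = 0*(-6 + 25 + 25) = 0*44 = 0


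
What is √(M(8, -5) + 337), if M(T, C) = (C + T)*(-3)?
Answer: 2*√82 ≈ 18.111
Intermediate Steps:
M(T, C) = -3*C - 3*T
√(M(8, -5) + 337) = √((-3*(-5) - 3*8) + 337) = √((15 - 24) + 337) = √(-9 + 337) = √328 = 2*√82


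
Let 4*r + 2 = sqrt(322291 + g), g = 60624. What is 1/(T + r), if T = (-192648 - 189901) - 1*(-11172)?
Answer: -91416/33949839649 - 4*sqrt(382915)/2206739577185 ≈ -2.6938e-6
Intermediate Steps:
T = -371377 (T = -382549 + 11172 = -371377)
r = -1/2 + sqrt(382915)/4 (r = -1/2 + sqrt(322291 + 60624)/4 = -1/2 + sqrt(382915)/4 ≈ 154.20)
1/(T + r) = 1/(-371377 + (-1/2 + sqrt(382915)/4)) = 1/(-742755/2 + sqrt(382915)/4)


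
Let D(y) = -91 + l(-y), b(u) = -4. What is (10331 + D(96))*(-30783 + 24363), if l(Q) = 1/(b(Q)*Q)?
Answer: -2103706135/32 ≈ -6.5741e+7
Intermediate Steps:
l(Q) = -1/(4*Q) (l(Q) = 1/(-4*Q) = -1/(4*Q))
D(y) = -91 + 1/(4*y) (D(y) = -91 - (-1/y)/4 = -91 - (-1)/(4*y) = -91 + 1/(4*y))
(10331 + D(96))*(-30783 + 24363) = (10331 + (-91 + (¼)/96))*(-30783 + 24363) = (10331 + (-91 + (¼)*(1/96)))*(-6420) = (10331 + (-91 + 1/384))*(-6420) = (10331 - 34943/384)*(-6420) = (3932161/384)*(-6420) = -2103706135/32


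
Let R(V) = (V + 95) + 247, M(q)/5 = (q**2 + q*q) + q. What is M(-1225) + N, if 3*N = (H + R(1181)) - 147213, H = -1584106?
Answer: 43270579/3 ≈ 1.4424e+7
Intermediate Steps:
M(q) = 5*q + 10*q**2 (M(q) = 5*((q**2 + q*q) + q) = 5*((q**2 + q**2) + q) = 5*(2*q**2 + q) = 5*(q + 2*q**2) = 5*q + 10*q**2)
R(V) = 342 + V (R(V) = (95 + V) + 247 = 342 + V)
N = -1729796/3 (N = ((-1584106 + (342 + 1181)) - 147213)/3 = ((-1584106 + 1523) - 147213)/3 = (-1582583 - 147213)/3 = (1/3)*(-1729796) = -1729796/3 ≈ -5.7660e+5)
M(-1225) + N = 5*(-1225)*(1 + 2*(-1225)) - 1729796/3 = 5*(-1225)*(1 - 2450) - 1729796/3 = 5*(-1225)*(-2449) - 1729796/3 = 15000125 - 1729796/3 = 43270579/3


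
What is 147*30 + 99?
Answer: 4509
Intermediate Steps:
147*30 + 99 = 4410 + 99 = 4509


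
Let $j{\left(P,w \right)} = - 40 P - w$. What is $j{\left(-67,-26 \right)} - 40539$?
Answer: $-37833$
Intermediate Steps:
$j{\left(P,w \right)} = - w - 40 P$
$j{\left(-67,-26 \right)} - 40539 = \left(\left(-1\right) \left(-26\right) - -2680\right) - 40539 = \left(26 + 2680\right) - 40539 = 2706 - 40539 = -37833$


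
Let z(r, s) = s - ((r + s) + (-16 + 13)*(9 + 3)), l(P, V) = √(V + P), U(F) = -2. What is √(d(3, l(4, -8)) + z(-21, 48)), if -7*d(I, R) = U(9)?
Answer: √2807/7 ≈ 7.5687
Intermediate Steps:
l(P, V) = √(P + V)
z(r, s) = 36 - r (z(r, s) = s - ((r + s) - 3*12) = s - ((r + s) - 36) = s - (-36 + r + s) = s + (36 - r - s) = 36 - r)
d(I, R) = 2/7 (d(I, R) = -⅐*(-2) = 2/7)
√(d(3, l(4, -8)) + z(-21, 48)) = √(2/7 + (36 - 1*(-21))) = √(2/7 + (36 + 21)) = √(2/7 + 57) = √(401/7) = √2807/7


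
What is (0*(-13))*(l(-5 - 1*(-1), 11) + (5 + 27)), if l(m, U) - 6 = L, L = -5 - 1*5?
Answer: 0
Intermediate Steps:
L = -10 (L = -5 - 5 = -10)
l(m, U) = -4 (l(m, U) = 6 - 10 = -4)
(0*(-13))*(l(-5 - 1*(-1), 11) + (5 + 27)) = (0*(-13))*(-4 + (5 + 27)) = 0*(-4 + 32) = 0*28 = 0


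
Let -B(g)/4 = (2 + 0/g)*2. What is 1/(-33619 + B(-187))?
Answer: -1/33635 ≈ -2.9731e-5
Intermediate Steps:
B(g) = -16 (B(g) = -4*(2 + 0/g)*2 = -4*(2 + 0)*2 = -8*2 = -4*4 = -16)
1/(-33619 + B(-187)) = 1/(-33619 - 16) = 1/(-33635) = -1/33635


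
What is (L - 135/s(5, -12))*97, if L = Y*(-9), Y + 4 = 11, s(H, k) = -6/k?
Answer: -32301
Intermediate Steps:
Y = 7 (Y = -4 + 11 = 7)
L = -63 (L = 7*(-9) = -63)
(L - 135/s(5, -12))*97 = (-63 - 135/((-6/(-12))))*97 = (-63 - 135/((-6*(-1/12))))*97 = (-63 - 135/½)*97 = (-63 - 135*2)*97 = (-63 - 270)*97 = -333*97 = -32301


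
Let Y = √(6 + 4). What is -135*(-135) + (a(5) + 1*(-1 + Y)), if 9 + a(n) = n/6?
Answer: 109295/6 + √10 ≈ 18219.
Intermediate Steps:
Y = √10 ≈ 3.1623
a(n) = -9 + n/6
-135*(-135) + (a(5) + 1*(-1 + Y)) = -135*(-135) + ((-9 + (⅙)*5) + 1*(-1 + √10)) = 18225 + ((-9 + ⅚) + (-1 + √10)) = 18225 + (-49/6 + (-1 + √10)) = 18225 + (-55/6 + √10) = 109295/6 + √10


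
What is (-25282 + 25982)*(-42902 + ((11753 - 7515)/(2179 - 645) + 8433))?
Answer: -1423455600/59 ≈ -2.4126e+7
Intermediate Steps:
(-25282 + 25982)*(-42902 + ((11753 - 7515)/(2179 - 645) + 8433)) = 700*(-42902 + (4238/1534 + 8433)) = 700*(-42902 + (4238*(1/1534) + 8433)) = 700*(-42902 + (163/59 + 8433)) = 700*(-42902 + 497710/59) = 700*(-2033508/59) = -1423455600/59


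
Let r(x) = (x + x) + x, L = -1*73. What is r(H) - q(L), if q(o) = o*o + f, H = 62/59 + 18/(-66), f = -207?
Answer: -3322663/649 ≈ -5119.7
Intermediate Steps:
H = 505/649 (H = 62*(1/59) + 18*(-1/66) = 62/59 - 3/11 = 505/649 ≈ 0.77812)
L = -73
r(x) = 3*x (r(x) = 2*x + x = 3*x)
q(o) = -207 + o² (q(o) = o*o - 207 = o² - 207 = -207 + o²)
r(H) - q(L) = 3*(505/649) - (-207 + (-73)²) = 1515/649 - (-207 + 5329) = 1515/649 - 1*5122 = 1515/649 - 5122 = -3322663/649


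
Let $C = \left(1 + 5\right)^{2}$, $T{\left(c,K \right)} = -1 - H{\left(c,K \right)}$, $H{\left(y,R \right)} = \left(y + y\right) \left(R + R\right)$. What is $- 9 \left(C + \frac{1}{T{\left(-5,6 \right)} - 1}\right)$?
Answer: $- \frac{38241}{118} \approx -324.08$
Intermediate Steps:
$H{\left(y,R \right)} = 4 R y$ ($H{\left(y,R \right)} = 2 y 2 R = 4 R y$)
$T{\left(c,K \right)} = -1 - 4 K c$
$C = 36$ ($C = 6^{2} = 36$)
$- 9 \left(C + \frac{1}{T{\left(-5,6 \right)} - 1}\right) = - 9 \left(36 + \frac{1}{\left(-1 - 24 \left(-5\right)\right) - 1}\right) = - 9 \left(36 + \frac{1}{\left(-1 + 120\right) - 1}\right) = - 9 \left(36 + \frac{1}{119 - 1}\right) = - 9 \left(36 + \frac{1}{118}\right) = \left(-9\right) \frac{4249}{118} = - \frac{38241}{118}$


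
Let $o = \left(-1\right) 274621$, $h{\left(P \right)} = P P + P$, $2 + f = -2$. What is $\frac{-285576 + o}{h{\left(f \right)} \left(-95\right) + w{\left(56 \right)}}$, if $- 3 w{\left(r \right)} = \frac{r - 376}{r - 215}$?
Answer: $\frac{267213969}{544100} \approx 491.11$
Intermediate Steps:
$f = -4$ ($f = -2 - 2 = -4$)
$w{\left(r \right)} = - \frac{-376 + r}{3 \left(-215 + r\right)}$ ($w{\left(r \right)} = - \frac{\left(r - 376\right) \frac{1}{r - 215}}{3} = - \frac{\left(-376 + r\right) \frac{1}{-215 + r}}{3} = - \frac{\frac{1}{-215 + r} \left(-376 + r\right)}{3} = - \frac{-376 + r}{3 \left(-215 + r\right)}$)
$h{\left(P \right)} = P + P^{2}$ ($h{\left(P \right)} = P^{2} + P = P + P^{2}$)
$o = -274621$
$\frac{-285576 + o}{h{\left(f \right)} \left(-95\right) + w{\left(56 \right)}} = \frac{-285576 - 274621}{- 4 \left(1 - 4\right) \left(-95\right) + \frac{376 - 56}{3 \left(-215 + 56\right)}} = - \frac{560197}{\left(-4\right) \left(-3\right) \left(-95\right) + \frac{376 - 56}{3 \left(-159\right)}} = - \frac{560197}{12 \left(-95\right) + \frac{1}{3} \left(- \frac{1}{159}\right) 320} = - \frac{560197}{-1140 - \frac{320}{477}} = - \frac{560197}{- \frac{544100}{477}} = \left(-560197\right) \left(- \frac{477}{544100}\right) = \frac{267213969}{544100}$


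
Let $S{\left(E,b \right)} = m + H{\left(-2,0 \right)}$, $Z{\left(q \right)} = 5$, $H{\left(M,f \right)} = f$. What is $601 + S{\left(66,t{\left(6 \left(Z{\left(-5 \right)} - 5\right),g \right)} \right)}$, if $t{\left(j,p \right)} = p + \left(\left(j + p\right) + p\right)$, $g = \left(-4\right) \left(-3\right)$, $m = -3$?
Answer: $598$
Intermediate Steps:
$g = 12$
$t{\left(j,p \right)} = j + 3 p$ ($t{\left(j,p \right)} = p + \left(j + 2 p\right) = j + 3 p$)
$S{\left(E,b \right)} = -3$ ($S{\left(E,b \right)} = -3 + 0 = -3$)
$601 + S{\left(66,t{\left(6 \left(Z{\left(-5 \right)} - 5\right),g \right)} \right)} = 601 - 3 = 598$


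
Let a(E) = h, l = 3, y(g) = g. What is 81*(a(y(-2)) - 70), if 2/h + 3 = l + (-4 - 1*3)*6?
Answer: -39717/7 ≈ -5673.9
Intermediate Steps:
h = -1/21 (h = 2/(-3 + (3 + (-4 - 1*3)*6)) = 2/(-3 + (3 + (-4 - 3)*6)) = 2/(-3 + (3 - 7*6)) = 2/(-3 + (3 - 42)) = 2/(-3 - 39) = 2/(-42) = 2*(-1/42) = -1/21 ≈ -0.047619)
a(E) = -1/21
81*(a(y(-2)) - 70) = 81*(-1/21 - 70) = 81*(-1471/21) = -39717/7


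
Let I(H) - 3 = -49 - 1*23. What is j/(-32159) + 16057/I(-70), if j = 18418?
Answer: -517647905/2218971 ≈ -233.28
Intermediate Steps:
I(H) = -69 (I(H) = 3 + (-49 - 1*23) = 3 + (-49 - 23) = 3 - 72 = -69)
j/(-32159) + 16057/I(-70) = 18418/(-32159) + 16057/(-69) = 18418*(-1/32159) + 16057*(-1/69) = -18418/32159 - 16057/69 = -517647905/2218971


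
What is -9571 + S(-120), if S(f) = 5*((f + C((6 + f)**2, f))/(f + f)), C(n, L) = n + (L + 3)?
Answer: -157389/16 ≈ -9836.8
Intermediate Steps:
C(n, L) = 3 + L + n (C(n, L) = n + (3 + L) = 3 + L + n)
S(f) = 5*(3 + (6 + f)**2 + 2*f)/(2*f) (S(f) = 5*((f + (3 + f + (6 + f)**2))/(f + f)) = 5*((3 + (6 + f)**2 + 2*f)/((2*f))) = 5*((3 + (6 + f)**2 + 2*f)*(1/(2*f))) = 5*((3 + (6 + f)**2 + 2*f)/(2*f)) = 5*(3 + (6 + f)**2 + 2*f)/(2*f))
-9571 + S(-120) = -9571 + (35 + (5/2)*(-120) + (195/2)/(-120)) = -9571 + (35 - 300 + (195/2)*(-1/120)) = -9571 + (35 - 300 - 13/16) = -9571 - 4253/16 = -157389/16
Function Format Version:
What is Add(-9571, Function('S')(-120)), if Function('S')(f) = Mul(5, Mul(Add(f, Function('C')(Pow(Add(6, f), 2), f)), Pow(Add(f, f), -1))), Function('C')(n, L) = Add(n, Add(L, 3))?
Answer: Rational(-157389, 16) ≈ -9836.8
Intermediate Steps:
Function('C')(n, L) = Add(3, L, n) (Function('C')(n, L) = Add(n, Add(3, L)) = Add(3, L, n))
Function('S')(f) = Mul(Rational(5, 2), Pow(f, -1), Add(3, Pow(Add(6, f), 2), Mul(2, f))) (Function('S')(f) = Mul(5, Mul(Add(f, Add(3, f, Pow(Add(6, f), 2))), Pow(Add(f, f), -1))) = Mul(5, Mul(Add(3, Pow(Add(6, f), 2), Mul(2, f)), Pow(Mul(2, f), -1))) = Mul(5, Mul(Add(3, Pow(Add(6, f), 2), Mul(2, f)), Mul(Rational(1, 2), Pow(f, -1)))) = Mul(5, Mul(Rational(1, 2), Pow(f, -1), Add(3, Pow(Add(6, f), 2), Mul(2, f)))) = Mul(Rational(5, 2), Pow(f, -1), Add(3, Pow(Add(6, f), 2), Mul(2, f))))
Add(-9571, Function('S')(-120)) = Add(-9571, Add(35, Mul(Rational(5, 2), -120), Mul(Rational(195, 2), Pow(-120, -1)))) = Add(-9571, Add(35, -300, Mul(Rational(195, 2), Rational(-1, 120)))) = Add(-9571, Add(35, -300, Rational(-13, 16))) = Add(-9571, Rational(-4253, 16)) = Rational(-157389, 16)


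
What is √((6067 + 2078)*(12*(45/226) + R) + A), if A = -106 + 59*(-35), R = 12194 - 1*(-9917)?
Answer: √2299842281506/113 ≈ 13421.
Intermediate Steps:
R = 22111 (R = 12194 + 9917 = 22111)
A = -2171 (A = -106 - 2065 = -2171)
√((6067 + 2078)*(12*(45/226) + R) + A) = √((6067 + 2078)*(12*(45/226) + 22111) - 2171) = √(8145*(12*(45*(1/226)) + 22111) - 2171) = √(8145*(12*(45/226) + 22111) - 2171) = √(8145*(270/113 + 22111) - 2171) = √(8145*(2498813/113) - 2171) = √(20352831885/113 - 2171) = √(20352586562/113) = √2299842281506/113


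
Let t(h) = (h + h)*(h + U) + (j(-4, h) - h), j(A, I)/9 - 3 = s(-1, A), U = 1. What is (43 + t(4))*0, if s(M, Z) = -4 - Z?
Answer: 0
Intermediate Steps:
j(A, I) = -9 - 9*A (j(A, I) = 27 + 9*(-4 - A) = 27 + (-36 - 9*A) = -9 - 9*A)
t(h) = 27 - h + 2*h*(1 + h) (t(h) = (h + h)*(h + 1) + ((-9 - 9*(-4)) - h) = (2*h)*(1 + h) + ((-9 + 36) - h) = 2*h*(1 + h) + (27 - h) = 27 - h + 2*h*(1 + h))
(43 + t(4))*0 = (43 + (27 + 4 + 2*4**2))*0 = (43 + (27 + 4 + 2*16))*0 = (43 + (27 + 4 + 32))*0 = (43 + 63)*0 = 106*0 = 0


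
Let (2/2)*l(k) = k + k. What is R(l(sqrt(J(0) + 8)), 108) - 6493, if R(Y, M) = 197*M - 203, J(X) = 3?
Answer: 14580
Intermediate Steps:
l(k) = 2*k (l(k) = k + k = 2*k)
R(Y, M) = -203 + 197*M
R(l(sqrt(J(0) + 8)), 108) - 6493 = (-203 + 197*108) - 6493 = (-203 + 21276) - 6493 = 21073 - 6493 = 14580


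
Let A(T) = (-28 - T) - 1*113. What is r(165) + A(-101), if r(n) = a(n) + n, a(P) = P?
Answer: 290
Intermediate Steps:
r(n) = 2*n (r(n) = n + n = 2*n)
A(T) = -141 - T (A(T) = (-28 - T) - 113 = -141 - T)
r(165) + A(-101) = 2*165 + (-141 - 1*(-101)) = 330 + (-141 + 101) = 330 - 40 = 290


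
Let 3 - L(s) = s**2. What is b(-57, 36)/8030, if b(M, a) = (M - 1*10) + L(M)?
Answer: -3313/8030 ≈ -0.41258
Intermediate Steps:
L(s) = 3 - s**2
b(M, a) = -7 + M - M**2 (b(M, a) = (M - 1*10) + (3 - M**2) = (M - 10) + (3 - M**2) = (-10 + M) + (3 - M**2) = -7 + M - M**2)
b(-57, 36)/8030 = (-7 - 57 - 1*(-57)**2)/8030 = (-7 - 57 - 1*3249)*(1/8030) = (-7 - 57 - 3249)*(1/8030) = -3313*1/8030 = -3313/8030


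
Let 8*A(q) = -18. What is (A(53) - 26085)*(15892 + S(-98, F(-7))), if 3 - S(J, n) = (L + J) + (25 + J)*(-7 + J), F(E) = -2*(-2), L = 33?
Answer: -865574955/4 ≈ -2.1639e+8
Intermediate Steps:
A(q) = -9/4 (A(q) = (1/8)*(-18) = -9/4)
F(E) = 4
S(J, n) = -30 - J - (-7 + J)*(25 + J) (S(J, n) = 3 - ((33 + J) + (25 + J)*(-7 + J)) = 3 - ((33 + J) + (-7 + J)*(25 + J)) = 3 - (33 + J + (-7 + J)*(25 + J)) = 3 + (-33 - J - (-7 + J)*(25 + J)) = -30 - J - (-7 + J)*(25 + J))
(A(53) - 26085)*(15892 + S(-98, F(-7))) = (-9/4 - 26085)*(15892 + (145 - 1*(-98)**2 - 19*(-98))) = -104349*(15892 + (145 - 1*9604 + 1862))/4 = -104349*(15892 + (145 - 9604 + 1862))/4 = -104349*(15892 - 7597)/4 = -104349/4*8295 = -865574955/4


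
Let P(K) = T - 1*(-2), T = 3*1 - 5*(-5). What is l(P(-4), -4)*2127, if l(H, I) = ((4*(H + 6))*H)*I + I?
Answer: -36763068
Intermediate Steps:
T = 28 (T = 3 + 25 = 28)
P(K) = 30 (P(K) = 28 - 1*(-2) = 28 + 2 = 30)
l(H, I) = I + H*I*(24 + 4*H) (l(H, I) = ((4*(6 + H))*H)*I + I = ((24 + 4*H)*H)*I + I = (H*(24 + 4*H))*I + I = H*I*(24 + 4*H) + I = I + H*I*(24 + 4*H))
l(P(-4), -4)*2127 = -4*(1 + 4*30² + 24*30)*2127 = -4*(1 + 4*900 + 720)*2127 = -4*(1 + 3600 + 720)*2127 = -4*4321*2127 = -17284*2127 = -36763068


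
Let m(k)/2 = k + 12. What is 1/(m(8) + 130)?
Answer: 1/170 ≈ 0.0058824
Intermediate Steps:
m(k) = 24 + 2*k (m(k) = 2*(k + 12) = 2*(12 + k) = 24 + 2*k)
1/(m(8) + 130) = 1/((24 + 2*8) + 130) = 1/((24 + 16) + 130) = 1/(40 + 130) = 1/170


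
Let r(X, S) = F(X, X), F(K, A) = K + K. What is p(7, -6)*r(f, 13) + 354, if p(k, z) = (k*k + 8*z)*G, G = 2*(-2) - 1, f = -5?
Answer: 404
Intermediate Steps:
G = -5 (G = -4 - 1 = -5)
F(K, A) = 2*K
r(X, S) = 2*X
p(k, z) = -40*z - 5*k**2 (p(k, z) = (k*k + 8*z)*(-5) = (k**2 + 8*z)*(-5) = -40*z - 5*k**2)
p(7, -6)*r(f, 13) + 354 = (-40*(-6) - 5*7**2)*(2*(-5)) + 354 = (240 - 5*49)*(-10) + 354 = (240 - 245)*(-10) + 354 = -5*(-10) + 354 = 50 + 354 = 404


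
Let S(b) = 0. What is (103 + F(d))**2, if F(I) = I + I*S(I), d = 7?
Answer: 12100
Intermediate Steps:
F(I) = I (F(I) = I + I*0 = I + 0 = I)
(103 + F(d))**2 = (103 + 7)**2 = 110**2 = 12100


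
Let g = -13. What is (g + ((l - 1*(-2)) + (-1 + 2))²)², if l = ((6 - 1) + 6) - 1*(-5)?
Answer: 121104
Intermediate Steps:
l = 16 (l = (5 + 6) + 5 = 11 + 5 = 16)
(g + ((l - 1*(-2)) + (-1 + 2))²)² = (-13 + ((16 - 1*(-2)) + (-1 + 2))²)² = (-13 + ((16 + 2) + 1)²)² = (-13 + (18 + 1)²)² = (-13 + 19²)² = (-13 + 361)² = 348² = 121104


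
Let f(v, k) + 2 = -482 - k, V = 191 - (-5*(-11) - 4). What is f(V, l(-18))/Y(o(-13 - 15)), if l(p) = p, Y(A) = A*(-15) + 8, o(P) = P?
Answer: -233/214 ≈ -1.0888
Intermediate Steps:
Y(A) = 8 - 15*A (Y(A) = -15*A + 8 = 8 - 15*A)
V = 140 (V = 191 - (55 - 4) = 191 - 1*51 = 191 - 51 = 140)
f(v, k) = -484 - k (f(v, k) = -2 + (-482 - k) = -484 - k)
f(V, l(-18))/Y(o(-13 - 15)) = (-484 - 1*(-18))/(8 - 15*(-13 - 15)) = (-484 + 18)/(8 - 15*(-28)) = -466/(8 + 420) = -466/428 = -466*1/428 = -233/214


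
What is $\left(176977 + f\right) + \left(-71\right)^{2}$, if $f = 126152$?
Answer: $308170$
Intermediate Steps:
$\left(176977 + f\right) + \left(-71\right)^{2} = \left(176977 + 126152\right) + \left(-71\right)^{2} = 303129 + 5041 = 308170$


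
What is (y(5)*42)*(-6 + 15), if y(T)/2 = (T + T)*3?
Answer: 22680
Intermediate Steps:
y(T) = 12*T (y(T) = 2*((T + T)*3) = 2*((2*T)*3) = 2*(6*T) = 12*T)
(y(5)*42)*(-6 + 15) = ((12*5)*42)*(-6 + 15) = (60*42)*9 = 2520*9 = 22680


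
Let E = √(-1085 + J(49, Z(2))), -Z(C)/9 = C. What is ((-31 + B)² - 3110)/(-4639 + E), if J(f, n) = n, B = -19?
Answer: 1414895/10760712 + 305*I*√1103/10760712 ≈ 0.13149 + 0.00094134*I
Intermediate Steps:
Z(C) = -9*C
E = I*√1103 (E = √(-1085 - 9*2) = √(-1085 - 18) = √(-1103) = I*√1103 ≈ 33.211*I)
((-31 + B)² - 3110)/(-4639 + E) = ((-31 - 19)² - 3110)/(-4639 + I*√1103) = ((-50)² - 3110)/(-4639 + I*√1103) = (2500 - 3110)/(-4639 + I*√1103) = -610/(-4639 + I*√1103)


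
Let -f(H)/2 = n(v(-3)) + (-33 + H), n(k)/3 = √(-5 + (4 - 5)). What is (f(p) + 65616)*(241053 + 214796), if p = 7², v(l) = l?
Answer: 29896400816 - 2735094*I*√6 ≈ 2.9896e+10 - 6.6996e+6*I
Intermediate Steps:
p = 49
n(k) = 3*I*√6 (n(k) = 3*√(-5 + (4 - 5)) = 3*√(-5 - 1) = 3*√(-6) = 3*(I*√6) = 3*I*√6)
f(H) = 66 - 2*H - 6*I*√6 (f(H) = -2*(3*I*√6 + (-33 + H)) = -2*(-33 + H + 3*I*√6) = 66 - 2*H - 6*I*√6)
(f(p) + 65616)*(241053 + 214796) = ((66 - 2*49 - 6*I*√6) + 65616)*(241053 + 214796) = ((66 - 98 - 6*I*√6) + 65616)*455849 = ((-32 - 6*I*√6) + 65616)*455849 = (65584 - 6*I*√6)*455849 = 29896400816 - 2735094*I*√6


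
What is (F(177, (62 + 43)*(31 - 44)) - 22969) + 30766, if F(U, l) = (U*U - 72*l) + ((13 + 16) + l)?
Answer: 136070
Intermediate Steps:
F(U, l) = 29 + U**2 - 71*l (F(U, l) = (U**2 - 72*l) + (29 + l) = 29 + U**2 - 71*l)
(F(177, (62 + 43)*(31 - 44)) - 22969) + 30766 = ((29 + 177**2 - 71*(62 + 43)*(31 - 44)) - 22969) + 30766 = ((29 + 31329 - 7455*(-13)) - 22969) + 30766 = ((29 + 31329 - 71*(-1365)) - 22969) + 30766 = ((29 + 31329 + 96915) - 22969) + 30766 = (128273 - 22969) + 30766 = 105304 + 30766 = 136070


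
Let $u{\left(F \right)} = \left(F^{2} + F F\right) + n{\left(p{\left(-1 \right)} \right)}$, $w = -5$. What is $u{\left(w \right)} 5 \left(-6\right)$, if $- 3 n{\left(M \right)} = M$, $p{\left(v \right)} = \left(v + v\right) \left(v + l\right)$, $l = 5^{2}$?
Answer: $-1980$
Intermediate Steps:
$l = 25$
$p{\left(v \right)} = 2 v \left(25 + v\right)$ ($p{\left(v \right)} = \left(v + v\right) \left(v + 25\right) = 2 v \left(25 + v\right)$)
$n{\left(M \right)} = - \frac{M}{3}$
$u{\left(F \right)} = 16 + 2 F^{2}$ ($u{\left(F \right)} = \left(F^{2} + F F\right) - \frac{2 \left(-1\right) \left(25 - 1\right)}{3} = \left(F^{2} + F^{2}\right) - \frac{2 \left(-1\right) 24}{3} = 2 F^{2} - -16 = 2 F^{2} + 16 = 16 + 2 F^{2}$)
$u{\left(w \right)} 5 \left(-6\right) = \left(16 + 2 \left(-5\right)^{2}\right) 5 \left(-6\right) = \left(16 + 2 \cdot 25\right) 5 \left(-6\right) = \left(16 + 50\right) 5 \left(-6\right) = 66 \cdot 5 \left(-6\right) = 330 \left(-6\right) = -1980$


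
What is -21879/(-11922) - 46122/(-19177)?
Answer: 323146689/76209398 ≈ 4.2402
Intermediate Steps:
-21879/(-11922) - 46122/(-19177) = -21879*(-1/11922) - 46122*(-1/19177) = 7293/3974 + 46122/19177 = 323146689/76209398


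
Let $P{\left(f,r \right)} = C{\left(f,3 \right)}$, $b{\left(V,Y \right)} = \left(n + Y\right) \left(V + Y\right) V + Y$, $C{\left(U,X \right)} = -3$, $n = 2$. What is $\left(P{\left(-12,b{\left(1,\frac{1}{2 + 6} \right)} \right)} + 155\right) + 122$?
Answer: $274$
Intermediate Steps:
$b{\left(V,Y \right)} = Y + V \left(2 + Y\right) \left(V + Y\right)$ ($b{\left(V,Y \right)} = \left(2 + Y\right) \left(V + Y\right) V + Y = V \left(2 + Y\right) \left(V + Y\right) + Y = Y + V \left(2 + Y\right) \left(V + Y\right)$)
$P{\left(f,r \right)} = -3$
$\left(P{\left(-12,b{\left(1,\frac{1}{2 + 6} \right)} \right)} + 155\right) + 122 = \left(-3 + 155\right) + 122 = 152 + 122 = 274$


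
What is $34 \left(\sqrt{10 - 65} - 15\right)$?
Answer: $-510 + 34 i \sqrt{55} \approx -510.0 + 252.15 i$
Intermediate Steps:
$34 \left(\sqrt{10 - 65} - 15\right) = 34 \left(\sqrt{-55} - 15\right) = 34 \left(i \sqrt{55} - 15\right) = 34 \left(-15 + i \sqrt{55}\right) = -510 + 34 i \sqrt{55}$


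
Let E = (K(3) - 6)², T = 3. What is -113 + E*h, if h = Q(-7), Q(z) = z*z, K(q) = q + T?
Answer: -113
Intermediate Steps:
K(q) = 3 + q (K(q) = q + 3 = 3 + q)
Q(z) = z²
E = 0 (E = ((3 + 3) - 6)² = (6 - 6)² = 0² = 0)
h = 49 (h = (-7)² = 49)
-113 + E*h = -113 + 0*49 = -113 + 0 = -113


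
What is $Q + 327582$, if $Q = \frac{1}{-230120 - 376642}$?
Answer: $\frac{198764309483}{606762} \approx 3.2758 \cdot 10^{5}$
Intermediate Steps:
$Q = - \frac{1}{606762}$ ($Q = \frac{1}{-606762} = - \frac{1}{606762} \approx -1.6481 \cdot 10^{-6}$)
$Q + 327582 = - \frac{1}{606762} + 327582 = \frac{198764309483}{606762}$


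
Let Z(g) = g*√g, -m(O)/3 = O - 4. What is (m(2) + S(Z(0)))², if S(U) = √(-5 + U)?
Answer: (6 + I*√5)² ≈ 31.0 + 26.833*I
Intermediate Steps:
m(O) = 12 - 3*O (m(O) = -3*(O - 4) = -3*(-4 + O) = 12 - 3*O)
Z(g) = g^(3/2)
(m(2) + S(Z(0)))² = ((12 - 3*2) + √(-5 + 0^(3/2)))² = ((12 - 6) + √(-5 + 0))² = (6 + √(-5))² = (6 + I*√5)²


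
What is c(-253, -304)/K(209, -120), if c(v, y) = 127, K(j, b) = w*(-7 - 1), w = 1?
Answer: -127/8 ≈ -15.875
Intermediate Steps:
K(j, b) = -8 (K(j, b) = 1*(-7 - 1) = 1*(-8) = -8)
c(-253, -304)/K(209, -120) = 127/(-8) = 127*(-⅛) = -127/8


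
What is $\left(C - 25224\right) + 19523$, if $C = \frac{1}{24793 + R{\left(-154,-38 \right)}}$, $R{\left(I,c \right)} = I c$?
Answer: $- \frac{174707144}{30645} \approx -5701.0$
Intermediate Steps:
$C = \frac{1}{30645}$ ($C = \frac{1}{24793 - -5852} = \frac{1}{24793 + 5852} = \frac{1}{30645} \approx 3.2632 \cdot 10^{-5}$)
$\left(C - 25224\right) + 19523 = \left(\frac{1}{30645} - 25224\right) + 19523 = - \frac{772989479}{30645} + 19523 = - \frac{174707144}{30645}$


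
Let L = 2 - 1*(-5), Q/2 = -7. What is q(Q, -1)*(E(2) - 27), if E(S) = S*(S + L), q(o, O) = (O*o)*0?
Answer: 0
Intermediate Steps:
Q = -14 (Q = 2*(-7) = -14)
q(o, O) = 0
L = 7 (L = 2 + 5 = 7)
E(S) = S*(7 + S) (E(S) = S*(S + 7) = S*(7 + S))
q(Q, -1)*(E(2) - 27) = 0*(2*(7 + 2) - 27) = 0*(2*9 - 27) = 0*(18 - 27) = 0*(-9) = 0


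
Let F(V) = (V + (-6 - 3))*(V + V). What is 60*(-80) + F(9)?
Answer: -4800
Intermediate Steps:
F(V) = 2*V*(-9 + V) (F(V) = (V - 9)*(2*V) = (-9 + V)*(2*V) = 2*V*(-9 + V))
60*(-80) + F(9) = 60*(-80) + 2*9*(-9 + 9) = -4800 + 2*9*0 = -4800 + 0 = -4800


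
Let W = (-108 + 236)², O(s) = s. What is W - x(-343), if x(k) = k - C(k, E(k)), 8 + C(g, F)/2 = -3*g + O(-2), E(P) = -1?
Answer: 18765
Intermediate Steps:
C(g, F) = -20 - 6*g (C(g, F) = -16 + 2*(-3*g - 2) = -16 + 2*(-2 - 3*g) = -16 + (-4 - 6*g) = -20 - 6*g)
W = 16384 (W = 128² = 16384)
x(k) = 20 + 7*k (x(k) = k - (-20 - 6*k) = k + (20 + 6*k) = 20 + 7*k)
W - x(-343) = 16384 - (20 + 7*(-343)) = 16384 - (20 - 2401) = 16384 - 1*(-2381) = 16384 + 2381 = 18765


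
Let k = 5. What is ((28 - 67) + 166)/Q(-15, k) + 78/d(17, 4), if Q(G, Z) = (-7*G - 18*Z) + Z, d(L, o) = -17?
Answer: 599/340 ≈ 1.7618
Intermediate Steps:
Q(G, Z) = -17*Z - 7*G (Q(G, Z) = (-18*Z - 7*G) + Z = -17*Z - 7*G)
((28 - 67) + 166)/Q(-15, k) + 78/d(17, 4) = ((28 - 67) + 166)/(-17*5 - 7*(-15)) + 78/(-17) = (-39 + 166)/(-85 + 105) + 78*(-1/17) = 127/20 - 78/17 = 599/340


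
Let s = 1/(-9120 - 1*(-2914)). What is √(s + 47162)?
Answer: 3*√201824202714/6206 ≈ 217.17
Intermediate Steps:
s = -1/6206 (s = 1/(-9120 + 2914) = 1/(-6206) = -1/6206 ≈ -0.00016113)
√(s + 47162) = √(-1/6206 + 47162) = √(292687371/6206) = 3*√201824202714/6206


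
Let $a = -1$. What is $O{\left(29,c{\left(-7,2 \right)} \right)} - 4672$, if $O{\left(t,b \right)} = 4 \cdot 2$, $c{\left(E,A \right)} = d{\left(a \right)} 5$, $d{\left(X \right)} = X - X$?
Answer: $-4664$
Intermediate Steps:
$d{\left(X \right)} = 0$
$c{\left(E,A \right)} = 0$ ($c{\left(E,A \right)} = 0 \cdot 5 = 0$)
$O{\left(t,b \right)} = 8$
$O{\left(29,c{\left(-7,2 \right)} \right)} - 4672 = 8 - 4672 = -4664$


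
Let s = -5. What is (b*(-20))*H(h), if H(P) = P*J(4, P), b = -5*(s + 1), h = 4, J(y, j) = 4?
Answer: -6400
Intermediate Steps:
b = 20 (b = -5*(-5 + 1) = -5*(-4) = 20)
H(P) = 4*P (H(P) = P*4 = 4*P)
(b*(-20))*H(h) = (20*(-20))*(4*4) = -400*16 = -6400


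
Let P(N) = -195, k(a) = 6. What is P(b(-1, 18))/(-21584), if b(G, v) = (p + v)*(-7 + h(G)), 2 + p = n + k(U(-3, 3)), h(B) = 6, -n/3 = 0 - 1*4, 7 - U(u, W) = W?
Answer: 195/21584 ≈ 0.0090345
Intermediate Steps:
U(u, W) = 7 - W
n = 12 (n = -3*(0 - 1*4) = -3*(0 - 4) = -3*(-4) = 12)
p = 16 (p = -2 + (12 + 6) = -2 + 18 = 16)
b(G, v) = -16 - v (b(G, v) = (16 + v)*(-7 + 6) = (16 + v)*(-1) = -16 - v)
P(b(-1, 18))/(-21584) = -195/(-21584) = -195*(-1/21584) = 195/21584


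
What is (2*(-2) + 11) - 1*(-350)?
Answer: 357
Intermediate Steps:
(2*(-2) + 11) - 1*(-350) = (-4 + 11) + 350 = 7 + 350 = 357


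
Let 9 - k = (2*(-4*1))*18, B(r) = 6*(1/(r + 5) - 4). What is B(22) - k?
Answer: -1591/9 ≈ -176.78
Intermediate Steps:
B(r) = -24 + 6/(5 + r) (B(r) = 6*(1/(5 + r) - 4) = 6*(-4 + 1/(5 + r)) = -24 + 6/(5 + r))
k = 153 (k = 9 - 2*(-4*1)*18 = 9 - 2*(-4)*18 = 9 - (-8)*18 = 9 - 1*(-144) = 9 + 144 = 153)
B(22) - k = 6*(-19 - 4*22)/(5 + 22) - 1*153 = 6*(-19 - 88)/27 - 153 = 6*(1/27)*(-107) - 153 = -214/9 - 153 = -1591/9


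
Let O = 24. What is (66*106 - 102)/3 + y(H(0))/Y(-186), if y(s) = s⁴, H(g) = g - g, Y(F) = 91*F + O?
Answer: 2298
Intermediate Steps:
Y(F) = 24 + 91*F (Y(F) = 91*F + 24 = 24 + 91*F)
H(g) = 0
(66*106 - 102)/3 + y(H(0))/Y(-186) = (66*106 - 102)/3 + 0⁴/(24 + 91*(-186)) = (6996 - 102)*(⅓) + 0/(24 - 16926) = 6894*(⅓) + 0/(-16902) = 2298 + 0*(-1/16902) = 2298 + 0 = 2298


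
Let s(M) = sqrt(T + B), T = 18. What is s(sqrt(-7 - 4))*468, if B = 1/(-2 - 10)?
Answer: 78*sqrt(645) ≈ 1981.0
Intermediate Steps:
B = -1/12 (B = 1/(-12) = -1/12 ≈ -0.083333)
s(M) = sqrt(645)/6 (s(M) = sqrt(18 - 1/12) = sqrt(215/12) = sqrt(645)/6)
s(sqrt(-7 - 4))*468 = (sqrt(645)/6)*468 = 78*sqrt(645)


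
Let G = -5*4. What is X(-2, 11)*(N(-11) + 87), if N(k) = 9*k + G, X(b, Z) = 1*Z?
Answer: -352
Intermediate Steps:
X(b, Z) = Z
G = -20
N(k) = -20 + 9*k (N(k) = 9*k - 20 = -20 + 9*k)
X(-2, 11)*(N(-11) + 87) = 11*((-20 + 9*(-11)) + 87) = 11*((-20 - 99) + 87) = 11*(-119 + 87) = 11*(-32) = -352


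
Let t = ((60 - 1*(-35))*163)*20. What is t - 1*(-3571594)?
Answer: 3881294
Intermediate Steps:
t = 309700 (t = ((60 + 35)*163)*20 = (95*163)*20 = 15485*20 = 309700)
t - 1*(-3571594) = 309700 - 1*(-3571594) = 309700 + 3571594 = 3881294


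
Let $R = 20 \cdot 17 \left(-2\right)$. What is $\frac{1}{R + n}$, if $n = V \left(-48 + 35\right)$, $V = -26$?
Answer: $- \frac{1}{342} \approx -0.002924$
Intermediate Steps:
$R = -680$ ($R = 340 \left(-2\right) = -680$)
$n = 338$ ($n = - 26 \left(-48 + 35\right) = \left(-26\right) \left(-13\right) = 338$)
$\frac{1}{R + n} = \frac{1}{-680 + 338} = \frac{1}{-342} = - \frac{1}{342}$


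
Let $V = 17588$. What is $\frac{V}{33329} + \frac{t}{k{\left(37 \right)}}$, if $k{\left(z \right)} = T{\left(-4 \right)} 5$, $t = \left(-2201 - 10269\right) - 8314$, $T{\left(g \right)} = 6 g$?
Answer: $\frac{28950854}{166645} \approx 173.73$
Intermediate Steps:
$t = -20784$ ($t = -12470 - 8314 = -20784$)
$k{\left(z \right)} = -120$ ($k{\left(z \right)} = 6 \left(-4\right) 5 = \left(-24\right) 5 = -120$)
$\frac{V}{33329} + \frac{t}{k{\left(37 \right)}} = \frac{17588}{33329} - \frac{20784}{-120} = 17588 \cdot \frac{1}{33329} - - \frac{866}{5} = \frac{17588}{33329} + \frac{866}{5} = \frac{28950854}{166645}$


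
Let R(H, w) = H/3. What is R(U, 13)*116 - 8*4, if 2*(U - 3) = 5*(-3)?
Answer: -206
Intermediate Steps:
U = -9/2 (U = 3 + (5*(-3))/2 = 3 + (½)*(-15) = 3 - 15/2 = -9/2 ≈ -4.5000)
R(H, w) = H/3 (R(H, w) = H*(⅓) = H/3)
R(U, 13)*116 - 8*4 = ((⅓)*(-9/2))*116 - 8*4 = -3/2*116 - 32 = -174 - 32 = -206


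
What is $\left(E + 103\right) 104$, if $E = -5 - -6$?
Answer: $10816$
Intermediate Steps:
$E = 1$ ($E = -5 + 6 = 1$)
$\left(E + 103\right) 104 = \left(1 + 103\right) 104 = 104 \cdot 104 = 10816$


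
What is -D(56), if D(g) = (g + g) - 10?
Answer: -102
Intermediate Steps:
D(g) = -10 + 2*g (D(g) = 2*g - 10 = -10 + 2*g)
-D(56) = -(-10 + 2*56) = -(-10 + 112) = -1*102 = -102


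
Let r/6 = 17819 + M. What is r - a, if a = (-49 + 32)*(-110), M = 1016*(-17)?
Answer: 1412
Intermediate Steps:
M = -17272
a = 1870 (a = -17*(-110) = 1870)
r = 3282 (r = 6*(17819 - 17272) = 6*547 = 3282)
r - a = 3282 - 1*1870 = 3282 - 1870 = 1412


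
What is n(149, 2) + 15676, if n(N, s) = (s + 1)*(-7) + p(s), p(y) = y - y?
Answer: 15655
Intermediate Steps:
p(y) = 0
n(N, s) = -7 - 7*s (n(N, s) = (s + 1)*(-7) + 0 = (1 + s)*(-7) + 0 = (-7 - 7*s) + 0 = -7 - 7*s)
n(149, 2) + 15676 = (-7 - 7*2) + 15676 = (-7 - 14) + 15676 = -21 + 15676 = 15655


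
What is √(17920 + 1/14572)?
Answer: √951297467963/7286 ≈ 133.87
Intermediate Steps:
√(17920 + 1/14572) = √(261130241/14572) = √951297467963/7286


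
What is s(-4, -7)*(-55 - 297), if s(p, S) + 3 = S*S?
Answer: -16192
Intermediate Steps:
s(p, S) = -3 + S**2 (s(p, S) = -3 + S*S = -3 + S**2)
s(-4, -7)*(-55 - 297) = (-3 + (-7)**2)*(-55 - 297) = (-3 + 49)*(-352) = 46*(-352) = -16192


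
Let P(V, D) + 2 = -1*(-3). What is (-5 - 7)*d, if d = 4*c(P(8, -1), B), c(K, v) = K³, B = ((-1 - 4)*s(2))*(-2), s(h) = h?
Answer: -48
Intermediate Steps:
P(V, D) = 1 (P(V, D) = -2 - 1*(-3) = -2 + 3 = 1)
B = 20 (B = ((-1 - 4)*2)*(-2) = -5*2*(-2) = -10*(-2) = 20)
d = 4 (d = 4*1³ = 4*1 = 4)
(-5 - 7)*d = (-5 - 7)*4 = -12*4 = -48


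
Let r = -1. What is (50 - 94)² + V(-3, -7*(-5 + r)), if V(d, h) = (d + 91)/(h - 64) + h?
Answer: 1974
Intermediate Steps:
V(d, h) = h + (91 + d)/(-64 + h) (V(d, h) = (91 + d)/(-64 + h) + h = h + (91 + d)/(-64 + h))
(50 - 94)² + V(-3, -7*(-5 + r)) = (50 - 94)² + (91 - 3 + (-7*(-5 - 1))² - (-448)*(-5 - 1))/(-64 - 7*(-5 - 1)) = (-44)² + (91 - 3 + (-7*(-6))² - (-448)*(-6))/(-64 - 7*(-6)) = 1936 + (91 - 3 + 42² - 64*42)/(-64 + 42) = 1936 + (91 - 3 + 1764 - 2688)/(-22) = 1936 - 1/22*(-836) = 1936 + 38 = 1974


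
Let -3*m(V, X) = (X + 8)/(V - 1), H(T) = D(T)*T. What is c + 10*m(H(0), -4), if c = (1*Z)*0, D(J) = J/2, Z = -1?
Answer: 40/3 ≈ 13.333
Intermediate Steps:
D(J) = J/2 (D(J) = J*(½) = J/2)
H(T) = T²/2 (H(T) = (T/2)*T = T²/2)
m(V, X) = -(8 + X)/(3*(-1 + V)) (m(V, X) = -(X + 8)/(3*(V - 1)) = -(8 + X)/(3*(-1 + V)))
c = 0 (c = (1*(-1))*0 = -1*0 = 0)
c + 10*m(H(0), -4) = 0 + 10*((-8 - 1*(-4))/(3*(-1 + (½)*0²))) = 0 + 10*((-8 + 4)/(3*(-1 + (½)*0))) = 0 + 10*((⅓)*(-4)/(-1 + 0)) = 0 + 10*((⅓)*(-4)/(-1)) = 0 + 10*((⅓)*(-1)*(-4)) = 0 + 10*(4/3) = 0 + 40/3 = 40/3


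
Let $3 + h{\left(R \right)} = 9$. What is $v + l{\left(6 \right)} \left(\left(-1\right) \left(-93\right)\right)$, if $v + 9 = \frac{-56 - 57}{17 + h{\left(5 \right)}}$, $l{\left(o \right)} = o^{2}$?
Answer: $\frac{76684}{23} \approx 3334.1$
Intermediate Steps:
$h{\left(R \right)} = 6$ ($h{\left(R \right)} = -3 + 9 = 6$)
$v = - \frac{320}{23}$ ($v = -9 + \frac{-56 - 57}{17 + 6} = -9 - \frac{113}{23} = - \frac{320}{23} \approx -13.913$)
$v + l{\left(6 \right)} \left(\left(-1\right) \left(-93\right)\right) = - \frac{320}{23} + 6^{2} \left(\left(-1\right) \left(-93\right)\right) = - \frac{320}{23} + 36 \cdot 93 = - \frac{320}{23} + 3348 = \frac{76684}{23}$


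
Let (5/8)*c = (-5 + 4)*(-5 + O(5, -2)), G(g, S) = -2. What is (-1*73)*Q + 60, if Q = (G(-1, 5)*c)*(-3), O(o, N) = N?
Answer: -24228/5 ≈ -4845.6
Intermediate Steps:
c = 56/5 (c = 8*((-5 + 4)*(-5 - 2))/5 = 8*(-1*(-7))/5 = (8/5)*7 = 56/5 ≈ 11.200)
Q = 336/5 (Q = -2*56/5*(-3) = -112/5*(-3) = 336/5 ≈ 67.200)
(-1*73)*Q + 60 = -1*73*(336/5) + 60 = -73*336/5 + 60 = -24528/5 + 60 = -24228/5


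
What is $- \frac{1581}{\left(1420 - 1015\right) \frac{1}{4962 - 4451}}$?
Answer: $- \frac{269297}{135} \approx -1994.8$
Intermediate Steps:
$- \frac{1581}{\left(1420 - 1015\right) \frac{1}{4962 - 4451}} = - \frac{1581}{405 \cdot \frac{1}{511}} = - \frac{1581}{\frac{405}{511}} = \left(-1581\right) \frac{511}{405} = - \frac{269297}{135}$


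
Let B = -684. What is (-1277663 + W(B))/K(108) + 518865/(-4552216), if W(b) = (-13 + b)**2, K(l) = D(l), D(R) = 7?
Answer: -514956297217/4552216 ≈ -1.1312e+5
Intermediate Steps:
K(l) = 7
(-1277663 + W(B))/K(108) + 518865/(-4552216) = (-1277663 + (-13 - 684)**2)/7 + 518865/(-4552216) = (-1277663 + (-697)**2)*(1/7) + 518865*(-1/4552216) = (-1277663 + 485809)*(1/7) - 518865/4552216 = -791854*1/7 - 518865/4552216 = -113122 - 518865/4552216 = -514956297217/4552216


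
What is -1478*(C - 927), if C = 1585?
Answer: -972524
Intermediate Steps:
-1478*(C - 927) = -1478*(1585 - 927) = -1478*658 = -972524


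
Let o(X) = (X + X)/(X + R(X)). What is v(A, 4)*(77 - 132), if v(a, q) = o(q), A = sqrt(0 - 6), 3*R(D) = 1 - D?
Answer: -440/3 ≈ -146.67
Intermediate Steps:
R(D) = 1/3 - D/3 (R(D) = (1 - D)/3 = 1/3 - D/3)
o(X) = 2*X/(1/3 + 2*X/3) (o(X) = (X + X)/(X + (1/3 - X/3)) = (2*X)/(1/3 + 2*X/3) = 2*X/(1/3 + 2*X/3))
A = I*sqrt(6) (A = sqrt(-6) = I*sqrt(6) ≈ 2.4495*I)
v(a, q) = 6*q/(1 + 2*q)
v(A, 4)*(77 - 132) = (6*4/(1 + 2*4))*(77 - 132) = (6*4/(1 + 8))*(-55) = (6*4/9)*(-55) = (6*4*(1/9))*(-55) = (8/3)*(-55) = -440/3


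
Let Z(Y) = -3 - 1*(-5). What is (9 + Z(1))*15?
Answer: 165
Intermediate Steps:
Z(Y) = 2 (Z(Y) = -3 + 5 = 2)
(9 + Z(1))*15 = (9 + 2)*15 = 11*15 = 165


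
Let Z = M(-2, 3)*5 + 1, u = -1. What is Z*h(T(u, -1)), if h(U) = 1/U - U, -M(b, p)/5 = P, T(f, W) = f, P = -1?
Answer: 0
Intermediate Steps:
M(b, p) = 5 (M(b, p) = -5*(-1) = 5)
Z = 26 (Z = 5*5 + 1 = 25 + 1 = 26)
Z*h(T(u, -1)) = 26*(1/(-1) - 1*(-1)) = 26*(-1 + 1) = 26*0 = 0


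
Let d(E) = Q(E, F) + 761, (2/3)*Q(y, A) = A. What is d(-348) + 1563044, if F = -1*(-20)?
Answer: 1563835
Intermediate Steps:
F = 20
Q(y, A) = 3*A/2
d(E) = 791 (d(E) = (3/2)*20 + 761 = 30 + 761 = 791)
d(-348) + 1563044 = 791 + 1563044 = 1563835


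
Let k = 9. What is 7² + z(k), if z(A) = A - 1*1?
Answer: 57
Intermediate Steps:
z(A) = -1 + A (z(A) = A - 1 = -1 + A)
7² + z(k) = 7² + (-1 + 9) = 49 + 8 = 57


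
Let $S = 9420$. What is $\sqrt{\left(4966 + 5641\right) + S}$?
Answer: $\sqrt{20027} \approx 141.52$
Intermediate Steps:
$\sqrt{\left(4966 + 5641\right) + S} = \sqrt{\left(4966 + 5641\right) + 9420} = \sqrt{10607 + 9420} = \sqrt{20027}$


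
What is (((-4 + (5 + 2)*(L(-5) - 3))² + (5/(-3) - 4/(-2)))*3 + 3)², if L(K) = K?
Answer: 116726416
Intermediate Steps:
(((-4 + (5 + 2)*(L(-5) - 3))² + (5/(-3) - 4/(-2)))*3 + 3)² = (((-4 + (5 + 2)*(-5 - 3))² + (5/(-3) - 4/(-2)))*3 + 3)² = (((-4 + 7*(-8))² + (5*(-⅓) - 4*(-½)))*3 + 3)² = (((-4 - 56)² + (-5/3 + 2))*3 + 3)² = (((-60)² + ⅓)*3 + 3)² = ((3600 + ⅓)*3 + 3)² = ((10801/3)*3 + 3)² = (10801 + 3)² = 10804² = 116726416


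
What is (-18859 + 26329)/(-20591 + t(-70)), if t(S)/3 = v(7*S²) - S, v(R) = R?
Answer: 7470/82519 ≈ 0.090525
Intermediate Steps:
t(S) = -3*S + 21*S² (t(S) = 3*(7*S² - S) = 3*(-S + 7*S²) = -3*S + 21*S²)
(-18859 + 26329)/(-20591 + t(-70)) = (-18859 + 26329)/(-20591 + 3*(-70)*(-1 + 7*(-70))) = 7470/(-20591 + 3*(-70)*(-1 - 490)) = 7470/(-20591 + 3*(-70)*(-491)) = 7470/(-20591 + 103110) = 7470/82519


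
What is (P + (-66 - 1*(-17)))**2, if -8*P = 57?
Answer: 201601/64 ≈ 3150.0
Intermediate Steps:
P = -57/8 (P = -1/8*57 = -57/8 ≈ -7.1250)
(P + (-66 - 1*(-17)))**2 = (-57/8 + (-66 - 1*(-17)))**2 = (-57/8 + (-66 + 17))**2 = (-57/8 - 49)**2 = (-449/8)**2 = 201601/64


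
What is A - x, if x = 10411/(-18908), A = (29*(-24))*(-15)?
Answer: 6807239/652 ≈ 10441.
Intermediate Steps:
A = 10440 (A = -696*(-15) = 10440)
x = -359/652 (x = 10411*(-1/18908) = -359/652 ≈ -0.55061)
A - x = 10440 - 1*(-359/652) = 10440 + 359/652 = 6807239/652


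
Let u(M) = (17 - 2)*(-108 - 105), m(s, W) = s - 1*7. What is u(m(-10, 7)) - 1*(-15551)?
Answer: 12356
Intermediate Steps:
m(s, W) = -7 + s (m(s, W) = s - 7 = -7 + s)
u(M) = -3195 (u(M) = 15*(-213) = -3195)
u(m(-10, 7)) - 1*(-15551) = -3195 - 1*(-15551) = -3195 + 15551 = 12356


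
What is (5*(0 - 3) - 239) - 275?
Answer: -529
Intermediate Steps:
(5*(0 - 3) - 239) - 275 = (5*(-3) - 239) - 275 = (-15 - 239) - 275 = -254 - 275 = -529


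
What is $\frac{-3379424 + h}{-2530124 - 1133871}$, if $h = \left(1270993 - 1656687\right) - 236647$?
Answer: $\frac{800353}{732799} \approx 1.0922$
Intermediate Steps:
$h = -622341$ ($h = -385694 - 236647 = -622341$)
$\frac{-3379424 + h}{-2530124 - 1133871} = \frac{-3379424 - 622341}{-2530124 - 1133871} = - \frac{4001765}{-3663995} = \left(-4001765\right) \left(- \frac{1}{3663995}\right) = \frac{800353}{732799}$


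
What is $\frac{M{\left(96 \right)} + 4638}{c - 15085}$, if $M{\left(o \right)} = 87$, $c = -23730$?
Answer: $- \frac{135}{1109} \approx -0.12173$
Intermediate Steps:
$\frac{M{\left(96 \right)} + 4638}{c - 15085} = \frac{87 + 4638}{-23730 - 15085} = \frac{4725}{-38815} = 4725 \left(- \frac{1}{38815}\right) = - \frac{135}{1109}$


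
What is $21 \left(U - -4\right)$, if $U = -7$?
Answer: $-63$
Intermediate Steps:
$21 \left(U - -4\right) = 21 \left(-7 - -4\right) = 21 \left(-7 + 4\right) = 21 \left(-3\right) = -63$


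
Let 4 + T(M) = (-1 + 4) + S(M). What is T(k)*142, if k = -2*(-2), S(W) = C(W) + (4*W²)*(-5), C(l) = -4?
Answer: -46150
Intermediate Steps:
S(W) = -4 - 20*W² (S(W) = -4 + (4*W²)*(-5) = -4 - 20*W²)
k = 4
T(M) = -5 - 20*M² (T(M) = -4 + ((-1 + 4) + (-4 - 20*M²)) = -4 + (3 + (-4 - 20*M²)) = -4 + (-1 - 20*M²) = -5 - 20*M²)
T(k)*142 = (-5 - 20*4²)*142 = (-5 - 20*16)*142 = (-5 - 320)*142 = -325*142 = -46150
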